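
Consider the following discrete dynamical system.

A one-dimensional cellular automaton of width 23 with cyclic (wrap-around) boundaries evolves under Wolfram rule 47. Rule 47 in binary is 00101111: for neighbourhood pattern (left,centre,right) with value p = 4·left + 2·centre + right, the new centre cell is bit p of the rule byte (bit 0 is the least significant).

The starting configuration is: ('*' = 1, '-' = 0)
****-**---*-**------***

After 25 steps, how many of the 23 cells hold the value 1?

gen 0: ****-**---*-**------***
gen 1: ----**--*****--******--
gen 2: *****--**-----**------*
gen 3: ------**--*****--******
gen 4: -******--**-----**-----
gen 5: **------**--*****--****
gen 6: ---******--**-----**---
gen 7: ****------**--*****--**
gen 8: -----******--**-----**-
gen 9: ******------**--*****--
gen 10: *------******--**-----*
gen 11: --******------**--*****
gen 12: -**------******--**----
gen 13: **--******------**--***
gen 14: ---**------******--**--
gen 15: ****--******------**--*
gen 16: -----**------******--**
gen 17: -*****--******------**-
gen 18: **-----**------******--
gen 19: *--*****--******------*
gen 20: --**-----**------******
gen 21: -**--*****--******-----
gen 22: **--**-----**------****
gen 23: ---**--*****--******---
gen 24: ****--**-----**------**
gen 25: -----**--*****--******-

13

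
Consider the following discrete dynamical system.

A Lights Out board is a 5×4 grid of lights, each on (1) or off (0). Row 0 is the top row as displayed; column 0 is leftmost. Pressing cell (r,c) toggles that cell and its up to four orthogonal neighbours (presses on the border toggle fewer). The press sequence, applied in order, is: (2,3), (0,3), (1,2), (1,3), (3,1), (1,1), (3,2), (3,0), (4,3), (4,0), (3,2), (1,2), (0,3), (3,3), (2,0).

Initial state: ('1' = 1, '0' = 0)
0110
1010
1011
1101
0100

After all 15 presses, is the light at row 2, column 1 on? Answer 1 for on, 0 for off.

gen 0: 0110
1010
1011
1101
0100
gen 1: 0110
1011
1000
1100
0100
gen 2: 0101
1010
1000
1100
0100
gen 3: 0111
1101
1010
1100
0100
gen 4: 0110
1110
1011
1100
0100
gen 5: 0110
1110
1111
0010
0000
gen 6: 0010
0000
1011
0010
0000
gen 7: 0010
0000
1001
0101
0010
gen 8: 0010
0000
0001
1001
1010
gen 9: 0010
0000
0001
1000
1001
gen 10: 0010
0000
0001
0000
0101
gen 11: 0010
0000
0011
0111
0111
gen 12: 0000
0111
0001
0111
0111
gen 13: 0011
0110
0001
0111
0111
gen 14: 0011
0110
0000
0100
0110
gen 15: 0011
1110
1100
1100
0110

1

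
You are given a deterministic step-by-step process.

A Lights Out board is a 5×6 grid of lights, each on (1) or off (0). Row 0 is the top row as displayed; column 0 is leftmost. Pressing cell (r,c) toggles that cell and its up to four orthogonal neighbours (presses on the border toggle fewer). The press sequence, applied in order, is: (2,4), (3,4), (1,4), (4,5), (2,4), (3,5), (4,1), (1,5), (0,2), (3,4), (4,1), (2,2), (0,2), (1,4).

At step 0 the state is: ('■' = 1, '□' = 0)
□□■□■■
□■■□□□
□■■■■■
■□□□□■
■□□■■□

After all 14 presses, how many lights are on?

0) □□■□■■
□■■□□□
□■■■■■
■□□□□■
■□□■■□
1) □□■□■■
□■■□■□
□■■□□□
■□□□■■
■□□■■□
2) □□■□■■
□■■□■□
□■■□■□
■□□■□□
■□□■□□
3) □□■□□■
□■■■□■
□■■□□□
■□□■□□
■□□■□□
4) □□■□□■
□■■■□■
□■■□□□
■□□■□■
■□□■■■
5) □□■□□■
□■■■■■
□■■■■■
■□□■■■
■□□■■■
6) □□■□□■
□■■■■■
□■■■■□
■□□■□□
■□□■■□
7) □□■□□■
□■■■■■
□■■■■□
■■□■□□
□■■■■□
8) □□■□□□
□■■■□□
□■■■■■
■■□■□□
□■■■■□
9) □■□■□□
□■□■□□
□■■■■■
■■□■□□
□■■■■□
10) □■□■□□
□■□■□□
□■■■□■
■■□□■■
□■■■□□
11) □■□■□□
□■□■□□
□■■■□■
■□□□■■
■□□■□□
12) □■□■□□
□■■■□□
□□□□□■
■□■□■■
■□□■□□
13) □□■□□□
□■□■□□
□□□□□■
■□■□■■
■□□■□□
14) □□■□■□
□■□□■■
□□□□■■
■□■□■■
■□□■□□

13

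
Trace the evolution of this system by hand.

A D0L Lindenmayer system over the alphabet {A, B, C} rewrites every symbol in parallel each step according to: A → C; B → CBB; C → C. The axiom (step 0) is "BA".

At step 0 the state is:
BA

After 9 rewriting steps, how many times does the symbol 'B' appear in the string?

512

k=0  BA
k=1  CBBC
k=2  CCBBCBBC
k=3  CCCBBCBBCCBBCBBC
k=4  CCCCBBCBBCCBBCBBCCCBBCBBCCBBCBBC
k=5  CCCCCBBCBBCCBBCBBCCCBBCBBCCBBCBBCCCCBBCBBCCBBCBBCCCBBCBBCCBBCBBC
k=6  CCCCCCBBCBBCCBBCBBCCCBBCBBCCBBCBBCCCCBBCBBCCBBCBBCCCBBCBBC…BCBBCCBBCBBCCCBBCBBCCBBCBBCCCCBBCBBCCBBCBBCCCBBCBBCCBBCBBC  (len 128)
k=7  CCCCCCCBBCBBCCBBCBBCCCBBCBBCCBBCBBCCCCBBCBBCCBBCBBCCCBBCBB…BCBBCCBBCBBCCCBBCBBCCBBCBBCCCCBBCBBCCBBCBBCCCBBCBBCCBBCBBC  (len 256)
k=8  CCCCCCCCBBCBBCCBBCBBCCCBBCBBCCBBCBBCCCCBBCBBCCBBCBBCCCBBCB…BCBBCCBBCBBCCCBBCBBCCBBCBBCCCCBBCBBCCBBCBBCCCBBCBBCCBBCBBC  (len 512)
k=9  CCCCCCCCCBBCBBCCBBCBBCCCBBCBBCCBBCBBCCCCBBCBBCCBBCBBCCCBBC…BCBBCCBBCBBCCCBBCBBCCBBCBBCCCCBBCBBCCBBCBBCCCBBCBBCCBBCBBC  (len 1024)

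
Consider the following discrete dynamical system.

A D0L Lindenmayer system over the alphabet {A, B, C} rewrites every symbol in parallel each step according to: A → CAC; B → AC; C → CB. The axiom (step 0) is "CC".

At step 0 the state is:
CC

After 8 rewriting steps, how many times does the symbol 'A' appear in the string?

[0] CC
[1] CBCB
[2] CBACCBAC
[3] CBACCACCBCBACCACCB
[4] CBACCACCBCBCACCBCBACCBACCACCBCBCACCBCBAC
[5] CBACCACCBCBCACCBCBACCBACCBCACCBCBACCBACCACCBCBACCACCBCBCACCBCBACCBACCBCACCBCBACCBACCACCB
[6] CBACCACCBCBCACCBCBACCBACCBCACCBCBACCBACCACCBCBACCACCBCBACC…CACCBCBACCACCBCBACCBCACCBCBACCBACCACCBCBACCACCBCBCACCBCBAC  (len 194)
[7] CBACCACCBCBCACCBCBACCBACCBCACCBCBACCBACCACCBCBACCACCBCBACC…CCBCBCACCBCBACCBACCACCBCBCACCBCBACCBACCBCACCBCBACCBACCACCB  (len 428)
[8] CBACCACCBCBCACCBCBACCBACCBCACCBCBACCBACCACCBCBACCACCBCBACC…CACCBCBACCACCBCBACCBCACCBCBACCBACCACCBCBACCACCBCBCACCBCBAC  (len 944)

194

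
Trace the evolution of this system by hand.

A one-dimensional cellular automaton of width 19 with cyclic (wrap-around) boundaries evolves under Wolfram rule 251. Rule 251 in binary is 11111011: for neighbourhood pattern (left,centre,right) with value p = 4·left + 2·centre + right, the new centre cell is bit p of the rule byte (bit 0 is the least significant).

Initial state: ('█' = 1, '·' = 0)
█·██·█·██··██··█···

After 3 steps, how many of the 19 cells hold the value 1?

t=0: █·██·█·██··██··█···
t=1: ·████·█████████·███
t=2: ███████████████████
t=3: ███████████████████

19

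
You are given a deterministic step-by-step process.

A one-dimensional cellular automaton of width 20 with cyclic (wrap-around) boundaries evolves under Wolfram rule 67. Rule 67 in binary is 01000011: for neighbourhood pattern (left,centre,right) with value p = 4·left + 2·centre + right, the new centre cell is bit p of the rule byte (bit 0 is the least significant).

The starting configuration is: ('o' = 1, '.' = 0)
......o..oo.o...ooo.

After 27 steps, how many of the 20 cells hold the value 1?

9

0) ......o..oo.o...ooo.
1) oooooo..o.o...oo..o.
2) .....o.o....oo.o.o..
3) ooooo....ooo.o.....o
4) ....o.ooo..o...oooo.
5) oooo....o.o..oo...o.
6) ...o.ooo....o.o.oo..
7) ooo....o.ooo.....o.o
8) ..o.ooo....o.oooo...
9) oo....o.ooo.....o.oo
10) .o.ooo....o.oooo....
11) o....o.ooo.....o.ooo
12) o.ooo....o.oooo.....
13) ....o.ooo.....o.oooo
14) .ooo....o.oooo.....o
15) ...o.ooo.....o.oooo.
16) ooo....o.oooo.....o.
17) ..o.ooo.....o.oooo..
18) oo....o.oooo.....o.o
19) .o.ooo.....o.oooo...
20) o....o.oooo.....o.oo
21) o.ooo.....o.oooo....
22) ....o.oooo.....o.ooo
23) .ooo.....o.oooo....o
24) ...o.oooo.....o.ooo.
25) ooo.....o.oooo....o.
26) ..o.oooo.....o.ooo..
27) oo.....o.oooo....o.o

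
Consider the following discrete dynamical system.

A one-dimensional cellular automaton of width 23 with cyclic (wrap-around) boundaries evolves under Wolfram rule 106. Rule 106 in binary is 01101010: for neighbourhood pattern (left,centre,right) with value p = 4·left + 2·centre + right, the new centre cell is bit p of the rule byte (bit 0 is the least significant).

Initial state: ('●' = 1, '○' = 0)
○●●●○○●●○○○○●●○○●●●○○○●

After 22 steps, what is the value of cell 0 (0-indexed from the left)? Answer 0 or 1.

step 0: ○●●●○○●●○○○○●●○○●●●○○○●
step 1: ●●○●○●●●○○○●●●○●●○●○○●○
step 2: ●●●○●●○●○○●●○●●●●●○○●○●
step 3: ○○●●●●●○○●●●●●○○○●○●○●●
step 4: ○●●○○○●○●●○○○●○○●○●○●●●
step 5: ●●●○○●○●●●○○●○○●○●○●●○●
step 6: ○○●○●○●●○●○●○○●○●○●●●●●
step 7: ○●○●○●●●●○●○○●○●○●●○○○●
step 8: ●○●○●●○○●●○○●○●○●●●○○●○
step 9: ○●○●●●○●●●○●○●○●●○●○●○●
step 10: ●○●●○●●●○●●○●○●●●●○●○●○
step 11: ○●●●●●○●●●●●○●●○○●●○●○●
step 12: ●●○○○●●●○○○●●●●○●●●●○●○
step 13: ●●○○●●○●○○●●○○●●●○○●●○●
step 14: ○●○●●●●○○●●●○●●○●○●●●●●
step 15: ●○●●○○●○●●○●●●●●○●●○○○●
step 16: ●●●●○●○●●●●●○○○●●●●○○●●
step 17: ○○○●●○●●○○○●○○●●○○●○●●○
step 18: ○○●●●●●●○○●○○●●●○●○●●●○
step 19: ○●●○○○○●○●○○●●○●●○●●○●○
step 20: ●●●○○○●○●○○●●●●●●●●●●○○
step 21: ●○●○○●○●○○●●○○○○○○○○●○●
step 22: ●●○○●○●○○●●●○○○○○○○●○●●

1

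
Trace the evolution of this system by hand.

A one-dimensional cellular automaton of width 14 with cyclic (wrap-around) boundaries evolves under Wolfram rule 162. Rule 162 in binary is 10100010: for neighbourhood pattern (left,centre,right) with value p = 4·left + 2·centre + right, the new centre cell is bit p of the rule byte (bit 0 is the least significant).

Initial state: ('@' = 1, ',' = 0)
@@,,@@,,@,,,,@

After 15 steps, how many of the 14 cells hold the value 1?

4

0) @@,,@@,,@,,,,@
1) @,,@,,,@,,,,@,
2) ,,@,,,@,,,,@,@
3) ,@,,,@,,,,@,@,
4) @,,,@,,,,@,@,,
5) ,,,@,,,,@,@,,@
6) ,,@,,,,@,@,,@,
7) ,@,,,,@,@,,@,,
8) @,,,,@,@,,@,,,
9) ,,,,@,@,,@,,,@
10) ,,,@,@,,@,,,@,
11) ,,@,@,,@,,,@,,
12) ,@,@,,@,,,@,,,
13) @,@,,@,,,@,,,,
14) ,@,,@,,,@,,,,@
15) @,,@,,,@,,,,@,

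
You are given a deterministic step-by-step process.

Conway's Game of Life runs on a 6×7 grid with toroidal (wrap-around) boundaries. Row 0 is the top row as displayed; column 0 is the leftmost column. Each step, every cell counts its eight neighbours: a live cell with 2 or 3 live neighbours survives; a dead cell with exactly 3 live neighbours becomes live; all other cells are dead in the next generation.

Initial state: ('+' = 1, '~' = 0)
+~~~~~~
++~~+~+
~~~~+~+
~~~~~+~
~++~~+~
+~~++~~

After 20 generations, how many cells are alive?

12

0) +~~~~~~
++~~+~+
~~~~+~+
~~~~~+~
~++~~+~
+~~++~~
1) ~~~+++~
~+~~~~+
~~~~+~+
~~~~+++
~+++~++
+~+++~+
2) ~+~~~~~
+~~+~~+
~~~~+~+
~~+~~~~
~+~~~~~
+~~~~~~
3) ~+~~~~+
+~~~~++
+~~+~++
~~~~~~~
~+~~~~~
++~~~~~
4) ~+~~~+~
~+~~+~~
+~~~++~
+~~~~~+
++~~~~~
~++~~~~
5) ++~~~~~
++~~+~+
++~~++~
~~~~~+~
~~+~~~+
~~+~~~~
6) ~~+~~~+
~~+~+~~
~+~~+~~
++~~++~
~~~~~~~
+~+~~~~
7) ~~+~~~~
~++~~+~
+++~+~~
++~~++~
+~~~~~+
~+~~~~~
8) ~~+~~~~
+~~~~~~
~~~~+~~
~~++++~
~~~~~++
++~~~~~
9) +~~~~~~
~~~~~~~
~~~~++~
~~~+~~+
++++~++
++~~~~+
10) ++~~~~+
~~~~~~~
~~~~++~
~+~+~~~
~~~+++~
~~~~~+~
11) +~~~~~+
+~~~~++
~~~~+~~
~~++~~~
~~++~+~
+~~~~+~
12) ~+~~~~~
+~~~~+~
~~~++++
~~+~~~~
~+++~~+
++~~++~
13) ~+~~++~
+~~~~+~
~~~++++
++~~~~+
~~~++++
~~~++++
14) +~~+~~~
+~~+~~~
~+~~+~~
~~+~~~~
~~++~~~
+~+~~~~
15) +~++~~+
+++++~~
~+++~~~
~++~~~~
~~++~~~
~~+~~~~
16) +~~~+~+
~~~~+~+
~~~~+~~
~~~~~~~
~~~+~~~
~~~~~~~
17) +~~~~~+
+~~++~+
~~~~~+~
~~~~~~~
~~~~~~~
~~~~~~~
18) +~~~~++
+~~~+~~
~~~~+++
~~~~~~~
~~~~~~~
~~~~~~~
19) +~~~~++
+~~~+~~
~~~~+++
~~~~~+~
~~~~~~~
~~~~~~+
20) +~~~~+~
+~~~+~~
~~~~+~+
~~~~+++
~~~~~~~
+~~~~++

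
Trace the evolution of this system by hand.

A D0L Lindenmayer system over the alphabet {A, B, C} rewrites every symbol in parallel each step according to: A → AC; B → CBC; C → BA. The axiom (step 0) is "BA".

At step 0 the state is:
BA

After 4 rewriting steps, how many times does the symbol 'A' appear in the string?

0) BA
1) CBCAC
2) BACBCBAACBA
3) CBCACBACBCBACBCACACBACBCAC
4) BACBCBAACBACBCACBACBCBACBCACBACBCBAACBAACBACBCACBACBCBAACBA

19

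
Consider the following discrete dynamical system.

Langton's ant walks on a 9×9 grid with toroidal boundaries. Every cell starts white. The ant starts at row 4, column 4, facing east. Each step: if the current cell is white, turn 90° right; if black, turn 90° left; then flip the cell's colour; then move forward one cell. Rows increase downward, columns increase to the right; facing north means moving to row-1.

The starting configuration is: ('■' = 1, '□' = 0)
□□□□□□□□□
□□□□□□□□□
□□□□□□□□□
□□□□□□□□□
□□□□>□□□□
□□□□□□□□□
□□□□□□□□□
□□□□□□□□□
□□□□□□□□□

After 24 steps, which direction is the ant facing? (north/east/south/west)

step 0: □□□□□□□□□
□□□□□□□□□
□□□□□□□□□
□□□□□□□□□
□□□□>□□□□
□□□□□□□□□
□□□□□□□□□
□□□□□□□□□
□□□□□□□□□
step 1: □□□□□□□□□
□□□□□□□□□
□□□□□□□□□
□□□□□□□□□
□□□□■□□□□
□□□□v□□□□
□□□□□□□□□
□□□□□□□□□
□□□□□□□□□
step 2: □□□□□□□□□
□□□□□□□□□
□□□□□□□□□
□□□□□□□□□
□□□□■□□□□
□□□<■□□□□
□□□□□□□□□
□□□□□□□□□
□□□□□□□□□
step 3: □□□□□□□□□
□□□□□□□□□
□□□□□□□□□
□□□□□□□□□
□□□^■□□□□
□□□■■□□□□
□□□□□□□□□
□□□□□□□□□
□□□□□□□□□
step 4: □□□□□□□□□
□□□□□□□□□
□□□□□□□□□
□□□□□□□□□
□□□■>□□□□
□□□■■□□□□
□□□□□□□□□
□□□□□□□□□
□□□□□□□□□
step 5: □□□□□□□□□
□□□□□□□□□
□□□□□□□□□
□□□□^□□□□
□□□■□□□□□
□□□■■□□□□
□□□□□□□□□
□□□□□□□□□
□□□□□□□□□
step 6: □□□□□□□□□
□□□□□□□□□
□□□□□□□□□
□□□□■>□□□
□□□■□□□□□
□□□■■□□□□
□□□□□□□□□
□□□□□□□□□
□□□□□□□□□
step 7: □□□□□□□□□
□□□□□□□□□
□□□□□□□□□
□□□□■■□□□
□□□■□v□□□
□□□■■□□□□
□□□□□□□□□
□□□□□□□□□
□□□□□□□□□
step 8: □□□□□□□□□
□□□□□□□□□
□□□□□□□□□
□□□□■■□□□
□□□■<■□□□
□□□■■□□□□
□□□□□□□□□
□□□□□□□□□
□□□□□□□□□
step 9: □□□□□□□□□
□□□□□□□□□
□□□□□□□□□
□□□□^■□□□
□□□■■■□□□
□□□■■□□□□
□□□□□□□□□
□□□□□□□□□
□□□□□□□□□
step 10: □□□□□□□□□
□□□□□□□□□
□□□□□□□□□
□□□<□■□□□
□□□■■■□□□
□□□■■□□□□
□□□□□□□□□
□□□□□□□□□
□□□□□□□□□
step 11: □□□□□□□□□
□□□□□□□□□
□□□^□□□□□
□□□■□■□□□
□□□■■■□□□
□□□■■□□□□
□□□□□□□□□
□□□□□□□□□
□□□□□□□□□
step 12: □□□□□□□□□
□□□□□□□□□
□□□■>□□□□
□□□■□■□□□
□□□■■■□□□
□□□■■□□□□
□□□□□□□□□
□□□□□□□□□
□□□□□□□□□
step 13: □□□□□□□□□
□□□□□□□□□
□□□■■□□□□
□□□■v■□□□
□□□■■■□□□
□□□■■□□□□
□□□□□□□□□
□□□□□□□□□
□□□□□□□□□
step 14: □□□□□□□□□
□□□□□□□□□
□□□■■□□□□
□□□<■■□□□
□□□■■■□□□
□□□■■□□□□
□□□□□□□□□
□□□□□□□□□
□□□□□□□□□
step 15: □□□□□□□□□
□□□□□□□□□
□□□■■□□□□
□□□□■■□□□
□□□v■■□□□
□□□■■□□□□
□□□□□□□□□
□□□□□□□□□
□□□□□□□□□
step 16: □□□□□□□□□
□□□□□□□□□
□□□■■□□□□
□□□□■■□□□
□□□□>■□□□
□□□■■□□□□
□□□□□□□□□
□□□□□□□□□
□□□□□□□□□
step 17: □□□□□□□□□
□□□□□□□□□
□□□■■□□□□
□□□□^■□□□
□□□□□■□□□
□□□■■□□□□
□□□□□□□□□
□□□□□□□□□
□□□□□□□□□
step 18: □□□□□□□□□
□□□□□□□□□
□□□■■□□□□
□□□<□■□□□
□□□□□■□□□
□□□■■□□□□
□□□□□□□□□
□□□□□□□□□
□□□□□□□□□
step 19: □□□□□□□□□
□□□□□□□□□
□□□^■□□□□
□□□■□■□□□
□□□□□■□□□
□□□■■□□□□
□□□□□□□□□
□□□□□□□□□
□□□□□□□□□
step 20: □□□□□□□□□
□□□□□□□□□
□□<□■□□□□
□□□■□■□□□
□□□□□■□□□
□□□■■□□□□
□□□□□□□□□
□□□□□□□□□
□□□□□□□□□
step 21: □□□□□□□□□
□□^□□□□□□
□□■□■□□□□
□□□■□■□□□
□□□□□■□□□
□□□■■□□□□
□□□□□□□□□
□□□□□□□□□
□□□□□□□□□
step 22: □□□□□□□□□
□□■>□□□□□
□□■□■□□□□
□□□■□■□□□
□□□□□■□□□
□□□■■□□□□
□□□□□□□□□
□□□□□□□□□
□□□□□□□□□
step 23: □□□□□□□□□
□□■■□□□□□
□□■v■□□□□
□□□■□■□□□
□□□□□■□□□
□□□■■□□□□
□□□□□□□□□
□□□□□□□□□
□□□□□□□□□
step 24: □□□□□□□□□
□□■■□□□□□
□□<■■□□□□
□□□■□■□□□
□□□□□■□□□
□□□■■□□□□
□□□□□□□□□
□□□□□□□□□
□□□□□□□□□

west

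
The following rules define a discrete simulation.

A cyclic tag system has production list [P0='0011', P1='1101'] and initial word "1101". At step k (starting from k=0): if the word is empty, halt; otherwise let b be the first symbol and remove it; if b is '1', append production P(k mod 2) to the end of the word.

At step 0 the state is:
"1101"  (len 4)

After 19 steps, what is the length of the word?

33

k=0  "1101"  (len 4)
k=1  "1010011"  (len 7)
k=2  "0100111101"  (len 10)
k=3  "100111101"  (len 9)
k=4  "001111011101"  (len 12)
k=5  "01111011101"  (len 11)
k=6  "1111011101"  (len 10)
k=7  "1110111010011"  (len 13)
k=8  "1101110100111101"  (len 16)
k=9  "1011101001111010011"  (len 19)
k=10  "0111010011110100111101"  (len 22)
k=11  "111010011110100111101"  (len 21)
k=12  "110100111101001111011101"  (len 24)
k=13  "101001111010011110111010011"  (len 27)
k=14  "010011110100111101110100111101"  (len 30)
k=15  "10011110100111101110100111101"  (len 29)
k=16  "00111101001111011101001111011101"  (len 32)
k=17  "0111101001111011101001111011101"  (len 31)
k=18  "111101001111011101001111011101"  (len 30)
k=19  "111010011110111010011110111010011"  (len 33)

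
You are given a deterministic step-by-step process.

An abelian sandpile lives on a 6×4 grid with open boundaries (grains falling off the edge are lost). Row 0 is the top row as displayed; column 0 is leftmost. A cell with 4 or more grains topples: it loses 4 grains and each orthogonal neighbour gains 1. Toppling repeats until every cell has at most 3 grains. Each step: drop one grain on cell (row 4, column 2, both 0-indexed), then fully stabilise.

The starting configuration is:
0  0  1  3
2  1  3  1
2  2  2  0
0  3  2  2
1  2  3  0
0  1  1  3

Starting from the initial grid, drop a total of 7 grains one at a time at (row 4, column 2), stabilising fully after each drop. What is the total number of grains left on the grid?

37

gen 0: 0  0  1  3
2  1  3  1
2  2  2  0
0  3  2  2
1  2  3  0
0  1  1  3
gen 1: 0  0  1  3
2  1  3  1
2  2  2  0
0  3  3  2
1  3  0  1
0  1  2  3
gen 2: 0  0  1  3
2  1  3  1
2  2  2  0
0  3  3  2
1  3  1  1
0  1  2  3
gen 3: 0  0  1  3
2  1  3  1
2  2  2  0
0  3  3  2
1  3  2  1
0  1  2  3
gen 4: 0  0  1  3
2  1  3  1
2  2  2  0
0  3  3  2
1  3  3  1
0  1  2  3
gen 5: 0  0  1  3
2  1  3  1
2  3  3  0
1  1  1  3
2  1  2  2
0  2  3  3
gen 6: 0  0  1  3
2  1  3  1
2  3  3  0
1  1  1  3
2  1  3  2
0  2  3  3
gen 7: 0  0  1  3
2  1  3  1
2  3  3  1
1  1  3  0
2  2  2  1
0  3  1  1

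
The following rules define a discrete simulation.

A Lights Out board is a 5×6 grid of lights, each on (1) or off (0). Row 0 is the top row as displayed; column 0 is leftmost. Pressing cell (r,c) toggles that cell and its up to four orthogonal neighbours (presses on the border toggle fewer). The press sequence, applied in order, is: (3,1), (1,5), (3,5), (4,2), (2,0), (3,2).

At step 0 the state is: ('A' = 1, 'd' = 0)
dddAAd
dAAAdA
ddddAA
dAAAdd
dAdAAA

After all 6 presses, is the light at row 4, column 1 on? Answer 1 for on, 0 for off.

0) dddAAd
dAAAdA
ddddAA
dAAAdd
dAdAAA
1) dddAAd
dAAAdA
dAddAA
AddAdd
dddAAA
2) dddAAA
dAAAAd
dAddAd
AddAdd
dddAAA
3) dddAAA
dAAAAd
dAddAA
AddAAA
dddAAd
4) dddAAA
dAAAAd
dAddAA
AdAAAA
dAAdAd
5) dddAAA
AAAAAd
AdddAA
ddAAAA
dAAdAd
6) dddAAA
AAAAAd
AdAdAA
dAddAA
dAddAd

1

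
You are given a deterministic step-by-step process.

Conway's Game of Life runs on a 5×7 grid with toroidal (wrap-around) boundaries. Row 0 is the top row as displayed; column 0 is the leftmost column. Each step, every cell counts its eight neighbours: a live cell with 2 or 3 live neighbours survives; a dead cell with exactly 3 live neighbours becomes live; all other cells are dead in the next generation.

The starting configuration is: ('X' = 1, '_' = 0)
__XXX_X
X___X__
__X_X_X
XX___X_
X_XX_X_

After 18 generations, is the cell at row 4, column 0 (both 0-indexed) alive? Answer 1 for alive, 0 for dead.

k=0  __XXX_X
X___X__
__X_X_X
XX___X_
X_XX_X_
k=1  X_X___X
XXX_X_X
___XX_X
X____X_
X____X_
k=2  __XX___
__X_X__
__XXX__
X____X_
X____X_
k=3  _XXXX__
_X__X__
_XX_XX_
_X_X_X_
_X__X__
k=4  XX__XX_
X______
XX___X_
XX_X_X_
XX___X_
k=5  ____XX_
____XX_
__X_X__
_____X_
_____X_
k=6  ______X
_______
___XX__
____XX_
_____XX
k=7  _____XX
_______
___XXX_
___X__X
____X_X
k=8  _____XX
______X
___XXX_
___X__X
X___X_X
k=9  _______
______X
___XXXX
X__X__X
X___X__
k=10  _______
____X_X
___XX__
X__X___
X_____X
k=11  X____XX
___XXX_
___XXX_
X__XX_X
X_____X
k=12  X______
___X___
__X____
X__X___
_X__X__
k=13  _______
_______
__XX___
_XXX___
XX_____
k=14  _______
_______
_X_X___
X__X___
XX_____
k=15  _______
_______
__X____
X______
XX_____
k=16  _______
_______
_______
X______
XX_____
k=17  _______
_______
_______
XX_____
XX_____
k=18  _______
_______
_______
XX_____
XX_____

1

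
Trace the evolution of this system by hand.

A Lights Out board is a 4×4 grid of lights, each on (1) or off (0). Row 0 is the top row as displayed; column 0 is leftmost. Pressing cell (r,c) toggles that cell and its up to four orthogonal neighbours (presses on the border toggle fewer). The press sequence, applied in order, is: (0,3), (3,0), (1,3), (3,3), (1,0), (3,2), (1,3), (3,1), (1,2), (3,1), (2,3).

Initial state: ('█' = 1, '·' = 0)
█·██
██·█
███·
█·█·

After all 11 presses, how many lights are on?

step 0: █·██
██·█
███·
█·█·
step 1: █···
██··
███·
█·█·
step 2: █···
██··
·██·
·██·
step 3: █··█
████
·███
·██·
step 4: █··█
████
·██·
·█·█
step 5: ···█
··██
███·
·█·█
step 6: ···█
··██
██··
··█·
step 7: ····
····
██·█
··█·
step 8: ····
····
█··█
██··
step 9: ··█·
·███
█·██
██··
step 10: ··█·
·███
████
··█·
step 11: ··█·
·██·
██··
··██

7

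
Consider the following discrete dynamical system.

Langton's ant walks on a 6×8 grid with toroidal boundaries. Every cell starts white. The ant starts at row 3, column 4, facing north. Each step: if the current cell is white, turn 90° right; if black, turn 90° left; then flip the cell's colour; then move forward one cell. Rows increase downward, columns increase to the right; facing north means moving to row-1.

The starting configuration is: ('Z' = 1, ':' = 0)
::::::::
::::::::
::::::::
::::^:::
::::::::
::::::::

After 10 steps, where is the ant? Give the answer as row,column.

[0] ::::::::
::::::::
::::::::
::::^:::
::::::::
::::::::
[1] ::::::::
::::::::
::::::::
::::Z>::
::::::::
::::::::
[2] ::::::::
::::::::
::::::::
::::ZZ::
:::::v::
::::::::
[3] ::::::::
::::::::
::::::::
::::ZZ::
::::<Z::
::::::::
[4] ::::::::
::::::::
::::::::
::::^Z::
::::ZZ::
::::::::
[5] ::::::::
::::::::
::::::::
:::<:Z::
::::ZZ::
::::::::
[6] ::::::::
::::::::
:::^::::
:::Z:Z::
::::ZZ::
::::::::
[7] ::::::::
::::::::
:::Z>:::
:::Z:Z::
::::ZZ::
::::::::
[8] ::::::::
::::::::
:::ZZ:::
:::ZvZ::
::::ZZ::
::::::::
[9] ::::::::
::::::::
:::ZZ:::
:::<ZZ::
::::ZZ::
::::::::
[10] ::::::::
::::::::
:::ZZ:::
::::ZZ::
:::vZZ::
::::::::

4,3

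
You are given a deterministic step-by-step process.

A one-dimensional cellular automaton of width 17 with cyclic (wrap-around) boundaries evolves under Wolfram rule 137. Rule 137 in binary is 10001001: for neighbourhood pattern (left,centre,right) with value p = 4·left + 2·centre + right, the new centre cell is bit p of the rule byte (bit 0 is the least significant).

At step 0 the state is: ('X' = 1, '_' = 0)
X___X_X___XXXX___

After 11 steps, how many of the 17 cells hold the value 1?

7

t=0: X___X_X___XXXX___
t=1: __X_____X_XXX__X_
t=2: X___XXX___XX_____
t=3: __X_XX__X_X__XXX_
t=4: X___X________XX__
t=5: __X___XXXXXX_X___
t=6: X___X_XXXXX____XX
t=7: __X___XXXX__XX_XX
t=8: ____X_XXX___X__X_
t=9: XXX___XX__X______
t=10: XX__X_X_____XXXX_
t=11: X_______XXX_XXX__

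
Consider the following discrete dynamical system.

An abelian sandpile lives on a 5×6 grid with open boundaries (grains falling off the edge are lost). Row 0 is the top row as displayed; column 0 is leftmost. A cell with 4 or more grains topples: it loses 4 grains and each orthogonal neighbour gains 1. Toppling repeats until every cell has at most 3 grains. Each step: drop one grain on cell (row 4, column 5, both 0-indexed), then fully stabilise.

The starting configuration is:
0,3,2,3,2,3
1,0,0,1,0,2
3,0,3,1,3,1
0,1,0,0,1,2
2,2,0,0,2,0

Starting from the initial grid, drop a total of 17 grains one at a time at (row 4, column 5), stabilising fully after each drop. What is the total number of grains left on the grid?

gen 0: 0,3,2,3,2,3
1,0,0,1,0,2
3,0,3,1,3,1
0,1,0,0,1,2
2,2,0,0,2,0
gen 1: 0,3,2,3,2,3
1,0,0,1,0,2
3,0,3,1,3,1
0,1,0,0,1,2
2,2,0,0,2,1
gen 2: 0,3,2,3,2,3
1,0,0,1,0,2
3,0,3,1,3,1
0,1,0,0,1,2
2,2,0,0,2,2
gen 3: 0,3,2,3,2,3
1,0,0,1,0,2
3,0,3,1,3,1
0,1,0,0,1,2
2,2,0,0,2,3
gen 4: 0,3,2,3,2,3
1,0,0,1,0,2
3,0,3,1,3,1
0,1,0,0,1,3
2,2,0,0,3,0
gen 5: 0,3,2,3,2,3
1,0,0,1,0,2
3,0,3,1,3,1
0,1,0,0,1,3
2,2,0,0,3,1
gen 6: 0,3,2,3,2,3
1,0,0,1,0,2
3,0,3,1,3,1
0,1,0,0,1,3
2,2,0,0,3,2
gen 7: 0,3,2,3,2,3
1,0,0,1,0,2
3,0,3,1,3,1
0,1,0,0,1,3
2,2,0,0,3,3
gen 8: 0,3,2,3,2,3
1,0,0,1,0,2
3,0,3,1,3,2
0,1,0,0,3,0
2,2,0,1,0,2
gen 9: 0,3,2,3,2,3
1,0,0,1,0,2
3,0,3,1,3,2
0,1,0,0,3,0
2,2,0,1,0,3
gen 10: 0,3,2,3,2,3
1,0,0,1,0,2
3,0,3,1,3,2
0,1,0,0,3,1
2,2,0,1,1,0
gen 11: 0,3,2,3,2,3
1,0,0,1,0,2
3,0,3,1,3,2
0,1,0,0,3,1
2,2,0,1,1,1
gen 12: 0,3,2,3,2,3
1,0,0,1,0,2
3,0,3,1,3,2
0,1,0,0,3,1
2,2,0,1,1,2
gen 13: 0,3,2,3,2,3
1,0,0,1,0,2
3,0,3,1,3,2
0,1,0,0,3,1
2,2,0,1,1,3
gen 14: 0,3,2,3,2,3
1,0,0,1,0,2
3,0,3,1,3,2
0,1,0,0,3,2
2,2,0,1,2,0
gen 15: 0,3,2,3,2,3
1,0,0,1,0,2
3,0,3,1,3,2
0,1,0,0,3,2
2,2,0,1,2,1
gen 16: 0,3,2,3,2,3
1,0,0,1,0,2
3,0,3,1,3,2
0,1,0,0,3,2
2,2,0,1,2,2
gen 17: 0,3,2,3,2,3
1,0,0,1,0,2
3,0,3,1,3,2
0,1,0,0,3,2
2,2,0,1,2,3

45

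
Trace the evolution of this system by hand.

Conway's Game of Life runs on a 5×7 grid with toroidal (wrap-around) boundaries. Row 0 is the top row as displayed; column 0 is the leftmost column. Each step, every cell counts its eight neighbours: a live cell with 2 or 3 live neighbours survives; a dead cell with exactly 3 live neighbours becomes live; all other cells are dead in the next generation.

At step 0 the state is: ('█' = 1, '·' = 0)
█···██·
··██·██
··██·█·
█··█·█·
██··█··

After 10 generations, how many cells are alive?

13

k=0  █···██·
··██·██
··██·█·
█··█·█·
██··█··
k=1  █·█····
·██····
·█···█·
█··█·█·
██·█···
k=2  █··█···
█·█····
██··█·█
█······
█··██··
k=3  █·███·█
··██···
······█
···███·
██·██·█
k=4  ······█
███·███
··█··█·
··██···
·█·····
k=5  ··█···█
█████··
█····█·
·███···
··█····
k=6  █······
█·████·
█·····█
·███···
·······
k=7  ·█·██·█
█··███·
█····██
███····
·██····
k=8  ·█····█
·███···
··██·█·
··█····
·······
k=9  ██·····
██·██··
····█··
··██···
·······
k=10  ███····
█████··
·█··█··
···█···
·██····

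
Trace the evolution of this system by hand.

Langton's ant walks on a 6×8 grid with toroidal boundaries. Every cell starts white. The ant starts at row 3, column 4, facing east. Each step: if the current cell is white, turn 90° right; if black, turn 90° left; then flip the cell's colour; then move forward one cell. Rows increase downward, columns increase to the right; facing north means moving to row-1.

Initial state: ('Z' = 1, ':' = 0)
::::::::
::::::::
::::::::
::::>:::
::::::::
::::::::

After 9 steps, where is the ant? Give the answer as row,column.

step 0: ::::::::
::::::::
::::::::
::::>:::
::::::::
::::::::
step 1: ::::::::
::::::::
::::::::
::::Z:::
::::v:::
::::::::
step 2: ::::::::
::::::::
::::::::
::::Z:::
:::<Z:::
::::::::
step 3: ::::::::
::::::::
::::::::
:::^Z:::
:::ZZ:::
::::::::
step 4: ::::::::
::::::::
::::::::
:::Z>:::
:::ZZ:::
::::::::
step 5: ::::::::
::::::::
::::^:::
:::Z::::
:::ZZ:::
::::::::
step 6: ::::::::
::::::::
::::Z>::
:::Z::::
:::ZZ:::
::::::::
step 7: ::::::::
::::::::
::::ZZ::
:::Z:v::
:::ZZ:::
::::::::
step 8: ::::::::
::::::::
::::ZZ::
:::Z<Z::
:::ZZ:::
::::::::
step 9: ::::::::
::::::::
::::^Z::
:::ZZZ::
:::ZZ:::
::::::::

2,4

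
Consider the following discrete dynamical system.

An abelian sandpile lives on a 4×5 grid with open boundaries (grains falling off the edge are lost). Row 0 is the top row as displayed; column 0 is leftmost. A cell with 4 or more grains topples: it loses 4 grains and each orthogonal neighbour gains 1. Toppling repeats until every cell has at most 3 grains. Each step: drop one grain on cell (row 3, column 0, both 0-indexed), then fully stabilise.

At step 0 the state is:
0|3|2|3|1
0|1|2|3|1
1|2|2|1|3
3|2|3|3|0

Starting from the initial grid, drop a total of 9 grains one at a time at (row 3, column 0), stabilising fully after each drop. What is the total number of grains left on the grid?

35

0) 0|3|2|3|1
0|1|2|3|1
1|2|2|1|3
3|2|3|3|0
1) 0|3|2|3|1
0|1|2|3|1
2|2|2|1|3
0|3|3|3|0
2) 0|3|2|3|1
0|1|2|3|1
2|2|2|1|3
1|3|3|3|0
3) 0|3|2|3|1
0|1|2|3|1
2|2|2|1|3
2|3|3|3|0
4) 0|3|2|3|1
0|1|2|3|1
2|2|2|1|3
3|3|3|3|0
5) 0|3|2|3|1
0|1|2|3|1
3|3|3|2|3
1|1|1|0|1
6) 0|3|2|3|1
0|1|2|3|1
3|3|3|2|3
2|1|1|0|1
7) 0|3|2|3|1
0|1|2|3|1
3|3|3|2|3
3|1|1|0|1
8) 0|3|2|3|1
1|2|3|3|1
1|1|0|3|3
1|3|2|0|1
9) 0|3|2|3|1
1|2|3|3|1
1|1|0|3|3
2|3|2|0|1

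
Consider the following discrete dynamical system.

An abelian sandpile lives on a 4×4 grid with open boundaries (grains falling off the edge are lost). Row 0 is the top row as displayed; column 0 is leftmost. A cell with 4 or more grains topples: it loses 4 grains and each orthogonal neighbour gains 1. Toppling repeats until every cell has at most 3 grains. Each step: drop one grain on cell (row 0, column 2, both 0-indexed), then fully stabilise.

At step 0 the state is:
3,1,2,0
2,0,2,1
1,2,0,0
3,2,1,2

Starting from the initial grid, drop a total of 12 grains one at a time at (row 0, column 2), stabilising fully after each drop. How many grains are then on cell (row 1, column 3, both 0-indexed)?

3

0) 3,1,2,0
2,0,2,1
1,2,0,0
3,2,1,2
1) 3,1,3,0
2,0,2,1
1,2,0,0
3,2,1,2
2) 3,2,0,1
2,0,3,1
1,2,0,0
3,2,1,2
3) 3,2,1,1
2,0,3,1
1,2,0,0
3,2,1,2
4) 3,2,2,1
2,0,3,1
1,2,0,0
3,2,1,2
5) 3,2,3,1
2,0,3,1
1,2,0,0
3,2,1,2
6) 3,3,1,2
2,1,0,2
1,2,1,0
3,2,1,2
7) 3,3,2,2
2,1,0,2
1,2,1,0
3,2,1,2
8) 3,3,3,2
2,1,0,2
1,2,1,0
3,2,1,2
9) 0,1,1,3
3,2,1,2
1,2,1,0
3,2,1,2
10) 0,1,2,3
3,2,1,2
1,2,1,0
3,2,1,2
11) 0,1,3,3
3,2,1,2
1,2,1,0
3,2,1,2
12) 0,2,1,0
3,2,2,3
1,2,1,0
3,2,1,2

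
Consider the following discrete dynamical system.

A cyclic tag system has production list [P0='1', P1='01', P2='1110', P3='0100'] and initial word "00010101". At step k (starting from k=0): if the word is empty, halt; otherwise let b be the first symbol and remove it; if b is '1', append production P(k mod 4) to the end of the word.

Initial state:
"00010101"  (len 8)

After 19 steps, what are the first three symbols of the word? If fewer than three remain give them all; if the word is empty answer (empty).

0) "00010101"  (len 8)
1) "0010101"  (len 7)
2) "010101"  (len 6)
3) "10101"  (len 5)
4) "01010100"  (len 8)
5) "1010100"  (len 7)
6) "01010001"  (len 8)
7) "1010001"  (len 7)
8) "0100010100"  (len 10)
9) "100010100"  (len 9)
10) "0001010001"  (len 10)
11) "001010001"  (len 9)
12) "01010001"  (len 8)
13) "1010001"  (len 7)
14) "01000101"  (len 8)
15) "1000101"  (len 7)
16) "0001010100"  (len 10)
17) "001010100"  (len 9)
18) "01010100"  (len 8)
19) "1010100"  (len 7)

101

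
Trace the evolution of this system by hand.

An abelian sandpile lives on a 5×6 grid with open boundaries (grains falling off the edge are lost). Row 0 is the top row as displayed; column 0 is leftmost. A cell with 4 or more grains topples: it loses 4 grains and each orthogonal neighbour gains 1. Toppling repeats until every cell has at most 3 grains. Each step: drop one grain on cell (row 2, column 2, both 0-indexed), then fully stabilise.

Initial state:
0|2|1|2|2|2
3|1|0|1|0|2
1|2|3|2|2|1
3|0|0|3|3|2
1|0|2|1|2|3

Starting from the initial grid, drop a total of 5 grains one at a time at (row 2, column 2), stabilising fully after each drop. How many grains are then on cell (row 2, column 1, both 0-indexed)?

k=0  0|2|1|2|2|2
3|1|0|1|0|2
1|2|3|2|2|1
3|0|0|3|3|2
1|0|2|1|2|3
k=1  0|2|1|2|2|2
3|1|1|1|0|2
1|3|0|3|2|1
3|0|1|3|3|2
1|0|2|1|2|3
k=2  0|2|1|2|2|2
3|1|1|1|0|2
1|3|1|3|2|1
3|0|1|3|3|2
1|0|2|1|2|3
k=3  0|2|1|2|2|2
3|1|1|1|0|2
1|3|2|3|2|1
3|0|1|3|3|2
1|0|2|1|2|3
k=4  0|2|1|2|2|2
3|1|1|1|0|2
1|3|3|3|2|1
3|0|1|3|3|2
1|0|2|1|2|3
k=5  0|2|1|2|2|2
3|2|2|2|1|2
2|0|2|2|0|2
3|1|3|1|1|3
1|0|2|2|3|3

0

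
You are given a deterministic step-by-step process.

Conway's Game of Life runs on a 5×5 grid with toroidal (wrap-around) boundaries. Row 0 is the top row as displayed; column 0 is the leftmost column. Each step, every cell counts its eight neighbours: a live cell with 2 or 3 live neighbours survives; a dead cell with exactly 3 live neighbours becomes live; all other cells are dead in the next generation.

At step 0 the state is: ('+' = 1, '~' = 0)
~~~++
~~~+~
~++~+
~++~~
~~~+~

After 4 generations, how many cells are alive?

0) ~~~++
~~~+~
~++~+
~++~~
~~~+~
1) ~~+++
+~~~~
++~~~
++~~~
~~~++
2) +~+~~
+~++~
~~~~+
~++~~
~+~~~
3) +~+++
+~++~
+~~~+
+++~~
+~~~~
4) +~+~~
~~+~~
~~~~~
~~~~~
~~~~~

3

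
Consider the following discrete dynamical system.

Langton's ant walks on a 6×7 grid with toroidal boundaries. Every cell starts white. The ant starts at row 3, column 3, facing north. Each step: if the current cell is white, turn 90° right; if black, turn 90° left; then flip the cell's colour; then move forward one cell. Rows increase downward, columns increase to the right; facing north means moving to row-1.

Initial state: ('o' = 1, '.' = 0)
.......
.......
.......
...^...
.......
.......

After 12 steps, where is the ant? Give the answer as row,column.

3,1

t=0: .......
.......
.......
...^...
.......
.......
t=1: .......
.......
.......
...o>..
.......
.......
t=2: .......
.......
.......
...oo..
....v..
.......
t=3: .......
.......
.......
...oo..
...<o..
.......
t=4: .......
.......
.......
...^o..
...oo..
.......
t=5: .......
.......
.......
..<.o..
...oo..
.......
t=6: .......
.......
..^....
..o.o..
...oo..
.......
t=7: .......
.......
..o>...
..o.o..
...oo..
.......
t=8: .......
.......
..oo...
..ovo..
...oo..
.......
t=9: .......
.......
..oo...
..<oo..
...oo..
.......
t=10: .......
.......
..oo...
...oo..
..voo..
.......
t=11: .......
.......
..oo...
...oo..
.<ooo..
.......
t=12: .......
.......
..oo...
.^.oo..
.oooo..
.......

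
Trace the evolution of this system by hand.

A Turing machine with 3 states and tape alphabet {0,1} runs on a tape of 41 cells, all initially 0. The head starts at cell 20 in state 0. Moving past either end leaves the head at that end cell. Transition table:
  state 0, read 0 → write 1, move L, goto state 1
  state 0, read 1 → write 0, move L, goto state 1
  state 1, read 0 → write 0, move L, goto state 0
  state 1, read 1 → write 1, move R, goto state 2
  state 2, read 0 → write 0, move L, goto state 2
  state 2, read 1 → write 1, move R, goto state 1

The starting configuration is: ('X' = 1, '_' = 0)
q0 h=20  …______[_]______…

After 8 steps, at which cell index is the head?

12

0) q0 h=20  …______[_]______…
1) q1 h=19  …______[_]X_____…
2) q0 h=18  …______[_]_X____…
3) q1 h=17  …______[_]X_X___…
4) q0 h=16  …______[_]_X_X__…
5) q1 h=15  …______[_]X_X_X_…
6) q0 h=14  …______[_]_X_X_X…
7) q1 h=13  …______[_]X_X_X_…
8) q0 h=12  …______[_]_X_X_X…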